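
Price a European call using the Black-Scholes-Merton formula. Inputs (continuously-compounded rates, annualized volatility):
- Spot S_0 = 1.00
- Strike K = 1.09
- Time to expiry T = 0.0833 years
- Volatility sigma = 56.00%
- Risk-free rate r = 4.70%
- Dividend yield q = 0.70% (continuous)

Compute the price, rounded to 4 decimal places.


d1 = (ln(S/K) + (r - q + 0.5*sigma^2) * T) / (sigma * sqrt(T)) = -0.43176450
d2 = d1 - sigma * sqrt(T) = -0.59339024
exp(-rT) = 0.99609255; exp(-qT) = 0.99941707
C = S_0 * exp(-qT) * N(d1) - K * exp(-rT) * N(d2)
N(d1) = 0.33295629; N(d2) = 0.27646001
C = 1.0000 * 0.99941707 * 0.33295629 - 1.0900 * 0.99609255 * 0.27646001 = 0.0326

Answer: Price = 0.0326


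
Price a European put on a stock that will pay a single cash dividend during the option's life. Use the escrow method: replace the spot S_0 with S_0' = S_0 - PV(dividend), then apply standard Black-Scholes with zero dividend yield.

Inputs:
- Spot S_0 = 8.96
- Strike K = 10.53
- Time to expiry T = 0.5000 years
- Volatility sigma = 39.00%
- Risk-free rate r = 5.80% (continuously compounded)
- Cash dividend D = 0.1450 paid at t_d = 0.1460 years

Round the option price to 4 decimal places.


Answer: Price = 1.8976

Derivation:
PV(D) = D * exp(-r * t_d) = 0.1450 * 0.99156775 = 0.14377732
S_0' = S_0 - PV(D) = 8.9600 - 0.14377732 = 8.81622268
d1 = (ln(S_0'/K) + (r + sigma^2/2)*T) / (sigma*sqrt(T)) = -0.40109206
d2 = d1 - sigma*sqrt(T) = -0.67686370
exp(-rT) = 0.97141646
N(-d1) = 0.65582383; N(-d2) = 0.75075378
P = K * exp(-rT) * N(-d2) - S_0' * N(-d1) = 10.5300 * 0.97141646 * 0.75075378 - 8.81622268 * 0.65582383 = 1.8976


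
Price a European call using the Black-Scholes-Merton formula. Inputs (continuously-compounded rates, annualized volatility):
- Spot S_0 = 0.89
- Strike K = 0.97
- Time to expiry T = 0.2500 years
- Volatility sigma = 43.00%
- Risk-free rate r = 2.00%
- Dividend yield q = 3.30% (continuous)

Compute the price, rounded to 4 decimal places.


Answer: Price = 0.0446

Derivation:
d1 = (ln(S/K) + (r - q + 0.5*sigma^2) * T) / (sigma * sqrt(T)) = -0.30796330
d2 = d1 - sigma * sqrt(T) = -0.52296330
exp(-rT) = 0.99501248; exp(-qT) = 0.99178394
C = S_0 * exp(-qT) * N(d1) - K * exp(-rT) * N(d2)
N(d1) = 0.37905513; N(d2) = 0.30049990
C = 0.8900 * 0.99178394 * 0.37905513 - 0.9700 * 0.99501248 * 0.30049990 = 0.0446


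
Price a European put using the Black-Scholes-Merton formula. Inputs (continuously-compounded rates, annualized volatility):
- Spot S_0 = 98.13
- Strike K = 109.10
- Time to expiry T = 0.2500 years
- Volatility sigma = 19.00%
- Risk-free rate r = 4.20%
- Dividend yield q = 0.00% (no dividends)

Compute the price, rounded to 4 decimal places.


Answer: Price = 10.6369

Derivation:
d1 = (ln(S/K) + (r - q + 0.5*sigma^2) * T) / (sigma * sqrt(T)) = -0.95746592
d2 = d1 - sigma * sqrt(T) = -1.05246592
exp(-rT) = 0.98955493; exp(-qT) = 1.00000000
P = K * exp(-rT) * N(-d2) - S_0 * exp(-qT) * N(-d1)
N(-d1) = 0.83083393; N(-d2) = 0.85370708
P = 109.1000 * 0.98955493 * 0.85370708 - 98.1300 * 1.00000000 * 0.83083393 = 10.6369


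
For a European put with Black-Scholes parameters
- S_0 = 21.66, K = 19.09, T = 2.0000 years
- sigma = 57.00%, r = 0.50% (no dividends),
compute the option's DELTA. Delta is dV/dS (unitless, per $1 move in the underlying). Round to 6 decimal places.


Answer: Delta = -0.283614

Derivation:
d1 = 0.5721394538; d2 = -0.2339622767
phi(d1) = 0.3387102318; exp(-qT) = 1.0000000000; exp(-rT) = 0.9900498337
N(-d1) = 0.2836137510
Delta = -exp(-qT) * N(-d1) = -1.0000000000 * 0.2836137510 = -0.283614


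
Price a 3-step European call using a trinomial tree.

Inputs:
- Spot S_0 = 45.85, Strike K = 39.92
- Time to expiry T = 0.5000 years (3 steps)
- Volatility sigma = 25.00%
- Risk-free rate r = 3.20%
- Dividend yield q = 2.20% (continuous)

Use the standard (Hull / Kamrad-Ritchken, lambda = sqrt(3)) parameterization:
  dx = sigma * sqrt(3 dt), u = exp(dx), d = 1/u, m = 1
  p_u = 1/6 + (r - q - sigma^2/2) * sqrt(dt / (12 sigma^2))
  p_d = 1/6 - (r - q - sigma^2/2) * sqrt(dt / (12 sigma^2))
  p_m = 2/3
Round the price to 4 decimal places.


Answer: Price = V(0,0) = 6.9753

Derivation:
dt = T/N = 0.166667; dx = sigma*sqrt(3*dt) = 0.176777
u = exp(dx) = 1.193365; d = 1/u = 0.837967
p_u = 0.156649, p_m = 0.666667, p_d = 0.176684
Discount per step: exp(-r*dt) = 0.994681
Stock lattice S(k, j) with j the centered position index:
  k=0: S(0,+0) = 45.8500
  k=1: S(1,-1) = 38.4208; S(1,+0) = 45.8500; S(1,+1) = 54.7158
  k=2: S(2,-2) = 32.1953; S(2,-1) = 38.4208; S(2,+0) = 45.8500; S(2,+1) = 54.7158; S(2,+2) = 65.2959
  k=3: S(3,-3) = 26.9786; S(3,-2) = 32.1953; S(3,-1) = 38.4208; S(3,+0) = 45.8500; S(3,+1) = 54.7158; S(3,+2) = 65.2959; S(3,+3) = 77.9218
Terminal payoffs V(N, j) = max(S_T - K, 0):
  V(3,-3) = 0.000000; V(3,-2) = 0.000000; V(3,-1) = 0.000000; V(3,+0) = 5.930000; V(3,+1) = 14.795766; V(3,+2) = 25.375857; V(3,+3) = 38.001763
Backward induction: V(k, j) = exp(-r*dt) * [p_u * V(k+1, j+1) + p_m * V(k+1, j) + p_d * V(k+1, j-1)]
  V(2,-2) = exp(-r*dt) * [p_u*0.000000 + p_m*0.000000 + p_d*0.000000] = 0.000000
  V(2,-1) = exp(-r*dt) * [p_u*5.930000 + p_m*0.000000 + p_d*0.000000] = 0.923989
  V(2,+0) = exp(-r*dt) * [p_u*14.795766 + p_m*5.930000 + p_d*0.000000] = 6.237723
  V(2,+1) = exp(-r*dt) * [p_u*25.375857 + p_m*14.795766 + p_d*5.930000] = 14.807507
  V(2,+2) = exp(-r*dt) * [p_u*38.001763 + p_m*25.375857 + p_d*14.795766] = 25.348809
  V(1,-1) = exp(-r*dt) * [p_u*6.237723 + p_m*0.923989 + p_d*0.000000] = 1.584654
  V(1,+0) = exp(-r*dt) * [p_u*14.807507 + p_m*6.237723 + p_d*0.923989] = 6.605996
  V(1,+1) = exp(-r*dt) * [p_u*25.348809 + p_m*14.807507 + p_d*6.237723] = 14.865158
  V(0,+0) = exp(-r*dt) * [p_u*14.865158 + p_m*6.605996 + p_d*1.584654] = 6.975296


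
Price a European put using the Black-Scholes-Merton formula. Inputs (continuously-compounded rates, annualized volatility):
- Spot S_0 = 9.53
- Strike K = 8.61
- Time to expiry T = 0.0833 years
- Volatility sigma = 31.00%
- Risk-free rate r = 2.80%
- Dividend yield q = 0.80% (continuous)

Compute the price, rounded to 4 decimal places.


d1 = (ln(S/K) + (r - q + 0.5*sigma^2) * T) / (sigma * sqrt(T)) = 1.19802500
d2 = d1 - sigma * sqrt(T) = 1.10855360
exp(-rT) = 0.99767032; exp(-qT) = 0.99933382
P = K * exp(-rT) * N(-d2) - S_0 * exp(-qT) * N(-d1)
N(-d1) = 0.11545364; N(-d2) = 0.13381140
P = 8.6100 * 0.99767032 * 0.13381140 - 9.5300 * 0.99933382 * 0.11545364 = 0.0499

Answer: Price = 0.0499


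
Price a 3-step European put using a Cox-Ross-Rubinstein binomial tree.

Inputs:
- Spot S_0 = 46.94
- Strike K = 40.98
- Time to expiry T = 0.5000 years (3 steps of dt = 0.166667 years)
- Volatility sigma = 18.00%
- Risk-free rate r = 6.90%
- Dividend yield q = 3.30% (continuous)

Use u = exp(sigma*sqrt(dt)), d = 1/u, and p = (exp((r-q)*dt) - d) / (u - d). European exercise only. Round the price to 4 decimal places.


Answer: Price = V(0,0) = 0.3498

Derivation:
dt = T/N = 0.166667
u = exp(sigma*sqrt(dt)) = 1.076252; d = 1/u = 0.929150
p = (exp((r-q)*dt) - d) / (u - d) = 0.522548
Discount per step: exp(-r*dt) = 0.988566
Stock lattice S(k, i) with i counting down-moves:
  k=0: S(0,0) = 46.9400
  k=1: S(1,0) = 50.5193; S(1,1) = 43.6143
  k=2: S(2,0) = 54.3715; S(2,1) = 46.9400; S(2,2) = 40.5243
  k=3: S(3,0) = 58.5174; S(3,1) = 50.5193; S(3,2) = 43.6143; S(3,3) = 37.6531
Terminal payoffs V(N, i) = max(K - S_T, 0):
  V(3,0) = 0.000000; V(3,1) = 0.000000; V(3,2) = 0.000000; V(3,3) = 3.326869
Backward induction: V(k, i) = exp(-r*dt) * [p * V(k+1, i) + (1-p) * V(k+1, i+1)].
  V(2,0) = exp(-r*dt) * [p*0.000000 + (1-p)*0.000000] = 0.000000
  V(2,1) = exp(-r*dt) * [p*0.000000 + (1-p)*0.000000] = 0.000000
  V(2,2) = exp(-r*dt) * [p*0.000000 + (1-p)*3.326869] = 1.570259
  V(1,0) = exp(-r*dt) * [p*0.000000 + (1-p)*0.000000] = 0.000000
  V(1,1) = exp(-r*dt) * [p*0.000000 + (1-p)*1.570259] = 0.741151
  V(0,0) = exp(-r*dt) * [p*0.000000 + (1-p)*0.741151] = 0.349818


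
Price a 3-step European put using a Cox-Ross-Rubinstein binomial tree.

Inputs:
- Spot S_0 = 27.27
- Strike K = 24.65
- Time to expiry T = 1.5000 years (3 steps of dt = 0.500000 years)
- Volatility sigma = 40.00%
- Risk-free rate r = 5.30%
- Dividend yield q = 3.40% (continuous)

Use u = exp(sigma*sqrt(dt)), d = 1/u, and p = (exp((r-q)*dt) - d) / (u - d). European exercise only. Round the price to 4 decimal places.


dt = T/N = 0.500000
u = exp(sigma*sqrt(dt)) = 1.326896; d = 1/u = 0.753638
p = (exp((r-q)*dt) - d) / (u - d) = 0.446408
Discount per step: exp(-r*dt) = 0.973848
Stock lattice S(k, i) with i counting down-moves:
  k=0: S(0,0) = 27.2700
  k=1: S(1,0) = 36.1845; S(1,1) = 20.5517
  k=2: S(2,0) = 48.0130; S(2,1) = 27.2700; S(2,2) = 15.4886
  k=3: S(3,0) = 63.7083; S(3,1) = 36.1845; S(3,2) = 20.5517; S(3,3) = 11.6728
Terminal payoffs V(N, i) = max(K - S_T, 0):
  V(3,0) = 0.000000; V(3,1) = 0.000000; V(3,2) = 4.098283; V(3,3) = 12.977227
Backward induction: V(k, i) = exp(-r*dt) * [p * V(k+1, i) + (1-p) * V(k+1, i+1)].
  V(2,0) = exp(-r*dt) * [p*0.000000 + (1-p)*0.000000] = 0.000000
  V(2,1) = exp(-r*dt) * [p*0.000000 + (1-p)*4.098283] = 2.209444
  V(2,2) = exp(-r*dt) * [p*4.098283 + (1-p)*12.977227] = 8.777873
  V(1,0) = exp(-r*dt) * [p*0.000000 + (1-p)*2.209444] = 1.191144
  V(1,1) = exp(-r*dt) * [p*2.209444 + (1-p)*8.777873] = 5.692799
  V(0,0) = exp(-r*dt) * [p*1.191144 + (1-p)*5.692799] = 3.586901

Answer: Price = V(0,0) = 3.5869


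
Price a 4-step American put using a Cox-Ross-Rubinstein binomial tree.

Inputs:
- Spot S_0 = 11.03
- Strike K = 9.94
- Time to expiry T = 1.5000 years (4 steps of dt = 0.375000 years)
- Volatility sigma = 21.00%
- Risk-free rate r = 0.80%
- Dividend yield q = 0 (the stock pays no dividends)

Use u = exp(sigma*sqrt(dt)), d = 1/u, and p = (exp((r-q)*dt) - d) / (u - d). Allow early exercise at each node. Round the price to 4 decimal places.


Answer: Price = V(0,0) = 0.6238

Derivation:
dt = T/N = 0.375000
u = exp(sigma*sqrt(dt)) = 1.137233; d = 1/u = 0.879327
p = (exp((r-q)*dt) - d) / (u - d) = 0.479544
Discount per step: exp(-r*dt) = 0.997004
Stock lattice S(k, i) with i counting down-moves:
  k=0: S(0,0) = 11.0300
  k=1: S(1,0) = 12.5437; S(1,1) = 9.6990
  k=2: S(2,0) = 14.2651; S(2,1) = 11.0300; S(2,2) = 8.5286
  k=3: S(3,0) = 16.2227; S(3,1) = 12.5437; S(3,2) = 9.6990; S(3,3) = 7.4994
  k=4: S(4,0) = 18.4490; S(4,1) = 14.2651; S(4,2) = 11.0300; S(4,3) = 8.5286; S(4,4) = 6.5944
Terminal payoffs V(N, i) = max(K - S_T, 0):
  V(4,0) = 0.000000; V(4,1) = 0.000000; V(4,2) = 0.000000; V(4,3) = 1.411424; V(4,4) = 3.345566
Backward induction: V(k, i) = exp(-r*dt) * [p * V(k+1, i) + (1-p) * V(k+1, i+1)]; then take max(V_cont, immediate exercise) for American.
  V(3,0) = exp(-r*dt) * [p*0.000000 + (1-p)*0.000000] = 0.000000; exercise = 0.000000; V(3,0) = max -> 0.000000
  V(3,1) = exp(-r*dt) * [p*0.000000 + (1-p)*0.000000] = 0.000000; exercise = 0.000000; V(3,1) = max -> 0.000000
  V(3,2) = exp(-r*dt) * [p*0.000000 + (1-p)*1.411424] = 0.732383; exercise = 0.241021; V(3,2) = max -> 0.732383
  V(3,3) = exp(-r*dt) * [p*1.411424 + (1-p)*3.345566] = 2.410816; exercise = 2.440591; V(3,3) = max -> 2.440591
  V(2,0) = exp(-r*dt) * [p*0.000000 + (1-p)*0.000000] = 0.000000; exercise = 0.000000; V(2,0) = max -> 0.000000
  V(2,1) = exp(-r*dt) * [p*0.000000 + (1-p)*0.732383] = 0.380031; exercise = 0.000000; V(2,1) = max -> 0.380031
  V(2,2) = exp(-r*dt) * [p*0.732383 + (1-p)*2.440591] = 1.616573; exercise = 1.411424; V(2,2) = max -> 1.616573
  V(1,0) = exp(-r*dt) * [p*0.000000 + (1-p)*0.380031] = 0.197197; exercise = 0.000000; V(1,0) = max -> 0.197197
  V(1,1) = exp(-r*dt) * [p*0.380031 + (1-p)*1.616573] = 1.020530; exercise = 0.241021; V(1,1) = max -> 1.020530
  V(0,0) = exp(-r*dt) * [p*0.197197 + (1-p)*1.020530] = 0.623831; exercise = 0.000000; V(0,0) = max -> 0.623831


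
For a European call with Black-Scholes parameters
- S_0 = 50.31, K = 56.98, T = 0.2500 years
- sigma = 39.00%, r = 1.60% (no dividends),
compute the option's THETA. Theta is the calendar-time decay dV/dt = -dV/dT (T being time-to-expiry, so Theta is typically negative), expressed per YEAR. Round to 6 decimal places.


d1 = -0.5204305875; d2 = -0.7154305875
phi(d1) = 0.3484144598; exp(-qT) = 1.0000000000; exp(-rT) = 0.9960079893
Theta = -S*exp(-qT)*phi(d1)*sigma/(2*sqrt(T)) - r*K*exp(-rT)*N(d2) + q*S*exp(-qT)*N(d1)
N(d1) = 0.3013817478; N(d2) = 0.2371715088; sqrt(T) = 0.5000000000
Term 1 = -50.3100 * 1.0000000000 * 0.3484144598 * 0.3900 / (2 * 0.5000000000) = -6.8362052743
Term 2 = -0.0160 * 56.9800 * 0.9960079893 * 0.2371715088 = -0.2153613505
Term 3 = 0 (no dividend yield, q = 0)
Theta = -6.8362052743 + (-0.2153613505) + (0.0000000000) = -7.051567

Answer: Theta = -7.051567


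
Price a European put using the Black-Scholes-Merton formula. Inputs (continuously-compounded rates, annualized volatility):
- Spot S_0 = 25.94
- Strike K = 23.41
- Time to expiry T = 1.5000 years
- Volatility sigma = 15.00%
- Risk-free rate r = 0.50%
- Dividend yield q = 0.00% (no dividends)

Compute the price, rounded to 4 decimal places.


Answer: Price = 0.7597

Derivation:
d1 = (ln(S/K) + (r - q + 0.5*sigma^2) * T) / (sigma * sqrt(T)) = 0.69128899
d2 = d1 - sigma * sqrt(T) = 0.50757726
exp(-rT) = 0.99252805; exp(-qT) = 1.00000000
P = K * exp(-rT) * N(-d2) - S_0 * exp(-qT) * N(-d1)
N(-d1) = 0.24469197; N(-d2) = 0.30587492
P = 23.4100 * 0.99252805 * 0.30587492 - 25.9400 * 1.00000000 * 0.24469197 = 0.7597


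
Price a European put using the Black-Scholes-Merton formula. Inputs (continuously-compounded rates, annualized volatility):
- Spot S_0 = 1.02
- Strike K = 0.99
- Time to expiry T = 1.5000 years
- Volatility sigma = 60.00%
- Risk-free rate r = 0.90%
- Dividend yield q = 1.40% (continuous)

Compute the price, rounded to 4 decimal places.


Answer: Price = 0.2723

Derivation:
d1 = (ln(S/K) + (r - q + 0.5*sigma^2) * T) / (sigma * sqrt(T)) = 0.39784199
d2 = d1 - sigma * sqrt(T) = -0.33700493
exp(-rT) = 0.98659072; exp(-qT) = 0.97921896
P = K * exp(-rT) * N(-d2) - S_0 * exp(-qT) * N(-d1)
N(-d1) = 0.34537333; N(-d2) = 0.63194341
P = 0.9900 * 0.98659072 * 0.63194341 - 1.0200 * 0.97921896 * 0.34537333 = 0.2723


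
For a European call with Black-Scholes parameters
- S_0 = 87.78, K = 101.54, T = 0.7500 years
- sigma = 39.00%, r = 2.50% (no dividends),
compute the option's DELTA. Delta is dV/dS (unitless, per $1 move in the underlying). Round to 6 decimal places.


d1 = -0.2067554238; d2 = -0.5445053313
phi(d1) = 0.3905058083; exp(-qT) = 1.0000000000; exp(-rT) = 0.9814246877
N(d1) = 0.4181004353
Delta = exp(-qT) * N(d1) = 1.0000000000 * 0.4181004353 = 0.418100

Answer: Delta = 0.418100


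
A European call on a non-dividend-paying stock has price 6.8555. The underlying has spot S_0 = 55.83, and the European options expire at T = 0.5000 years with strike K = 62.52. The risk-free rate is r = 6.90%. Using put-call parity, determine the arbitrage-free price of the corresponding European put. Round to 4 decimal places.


Put-call parity: C - P = S_0 * exp(-qT) - K * exp(-rT).
S_0 * exp(-qT) = 55.8300 * 1.00000000 = 55.83000000
K * exp(-rT) = 62.5200 * 0.96608834 = 60.39984300
P = C - S*exp(-qT) + K*exp(-rT)
P = 6.8555 - 55.83000000 + 60.39984300 = 11.4253

Answer: Put price = 11.4253


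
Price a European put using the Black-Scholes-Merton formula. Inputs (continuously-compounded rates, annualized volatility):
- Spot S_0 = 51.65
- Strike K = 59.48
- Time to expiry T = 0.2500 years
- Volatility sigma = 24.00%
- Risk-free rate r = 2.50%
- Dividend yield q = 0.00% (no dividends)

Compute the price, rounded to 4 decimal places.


Answer: Price = 7.8926

Derivation:
d1 = (ln(S/K) + (r - q + 0.5*sigma^2) * T) / (sigma * sqrt(T)) = -1.06416605
d2 = d1 - sigma * sqrt(T) = -1.18416605
exp(-rT) = 0.99376949; exp(-qT) = 1.00000000
P = K * exp(-rT) * N(-d2) - S_0 * exp(-qT) * N(-d1)
N(-d1) = 0.85637326; N(-d2) = 0.88182633
P = 59.4800 * 0.99376949 * 0.88182633 - 51.6500 * 1.00000000 * 0.85637326 = 7.8926


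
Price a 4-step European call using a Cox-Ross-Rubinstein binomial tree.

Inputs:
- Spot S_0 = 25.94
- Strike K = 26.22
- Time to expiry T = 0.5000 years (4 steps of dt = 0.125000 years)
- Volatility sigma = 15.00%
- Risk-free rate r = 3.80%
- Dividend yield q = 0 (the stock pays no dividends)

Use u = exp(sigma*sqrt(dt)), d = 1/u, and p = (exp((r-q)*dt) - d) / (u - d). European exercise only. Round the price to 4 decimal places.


Answer: Price = V(0,0) = 1.1828

Derivation:
dt = T/N = 0.125000
u = exp(sigma*sqrt(dt)) = 1.054464; d = 1/u = 0.948349
p = (exp((r-q)*dt) - d) / (u - d) = 0.531614
Discount per step: exp(-r*dt) = 0.995261
Stock lattice S(k, i) with i counting down-moves:
  k=0: S(0,0) = 25.9400
  k=1: S(1,0) = 27.3528; S(1,1) = 24.6002
  k=2: S(2,0) = 28.8426; S(2,1) = 25.9400; S(2,2) = 23.3295
  k=3: S(3,0) = 30.4135; S(3,1) = 27.3528; S(3,2) = 24.6002; S(3,3) = 22.1245
  k=4: S(4,0) = 32.0699; S(4,1) = 28.8426; S(4,2) = 25.9400; S(4,3) = 23.3295; S(4,4) = 20.9818
Terminal payoffs V(N, i) = max(S_T - K, 0):
  V(4,0) = 5.849910; V(4,1) = 2.622564; V(4,2) = 0.000000; V(4,3) = 0.000000; V(4,4) = 0.000000
Backward induction: V(k, i) = exp(-r*dt) * [p * V(k+1, i) + (1-p) * V(k+1, i+1)].
  V(3,0) = exp(-r*dt) * [p*5.849910 + (1-p)*2.622564] = 4.317708
  V(3,1) = exp(-r*dt) * [p*2.622564 + (1-p)*0.000000] = 1.387584
  V(3,2) = exp(-r*dt) * [p*0.000000 + (1-p)*0.000000] = 0.000000
  V(3,3) = exp(-r*dt) * [p*0.000000 + (1-p)*0.000000] = 0.000000
  V(2,0) = exp(-r*dt) * [p*4.317708 + (1-p)*1.387584] = 2.931321
  V(2,1) = exp(-r*dt) * [p*1.387584 + (1-p)*0.000000] = 0.734163
  V(2,2) = exp(-r*dt) * [p*0.000000 + (1-p)*0.000000] = 0.000000
  V(1,0) = exp(-r*dt) * [p*2.931321 + (1-p)*0.734163] = 1.893189
  V(1,1) = exp(-r*dt) * [p*0.734163 + (1-p)*0.000000] = 0.388442
  V(0,0) = exp(-r*dt) * [p*1.893189 + (1-p)*0.388442] = 1.182755


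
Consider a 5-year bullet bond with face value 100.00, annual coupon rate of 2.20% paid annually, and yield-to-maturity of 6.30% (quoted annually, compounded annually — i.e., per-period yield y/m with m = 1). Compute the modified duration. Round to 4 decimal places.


Coupon per period c = face * coupon_rate / m = 2.200000
Periods per year m = 1; per-period yield y/m = 0.063000
Number of cashflows N = 5
Cashflows (t years, CF_t, discount factor 1/(1+y/m)^(m*t), PV):
  t = 1.0000: CF_t = 2.200000, DF = 0.940734, PV = 2.069614
  t = 2.0000: CF_t = 2.200000, DF = 0.884980, PV = 1.946956
  t = 3.0000: CF_t = 2.200000, DF = 0.832531, PV = 1.831567
  t = 4.0000: CF_t = 2.200000, DF = 0.783190, PV = 1.723017
  t = 5.0000: CF_t = 102.200000, DF = 0.736773, PV = 75.298196
Price P = sum_t PV_t = 82.869351
First compute Macaulay numerator sum_t t * PV_t:
  t * PV_t at t = 1.0000: 2.069614
  t * PV_t at t = 2.0000: 3.893912
  t * PV_t at t = 3.0000: 5.494702
  t * PV_t at t = 4.0000: 6.892069
  t * PV_t at t = 5.0000: 376.490981
Macaulay duration D = 394.841279 / 82.869351 = 4.764624
Modified duration = D / (1 + y/m) = 4.764624 / (1 + 0.063000) = 4.482242

Answer: Modified duration = 4.4822


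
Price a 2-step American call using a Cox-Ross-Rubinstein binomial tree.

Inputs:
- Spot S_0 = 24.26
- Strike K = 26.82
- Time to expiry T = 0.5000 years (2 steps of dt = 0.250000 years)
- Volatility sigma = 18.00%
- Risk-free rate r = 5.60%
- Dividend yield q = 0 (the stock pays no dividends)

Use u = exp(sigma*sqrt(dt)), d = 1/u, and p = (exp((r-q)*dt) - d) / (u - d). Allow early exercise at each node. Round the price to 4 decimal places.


Answer: Price = V(0,0) = 0.6680

Derivation:
dt = T/N = 0.250000
u = exp(sigma*sqrt(dt)) = 1.094174; d = 1/u = 0.913931
p = (exp((r-q)*dt) - d) / (u - d) = 0.555734
Discount per step: exp(-r*dt) = 0.986098
Stock lattice S(k, i) with i counting down-moves:
  k=0: S(0,0) = 24.2600
  k=1: S(1,0) = 26.5447; S(1,1) = 22.1720
  k=2: S(2,0) = 29.0445; S(2,1) = 24.2600; S(2,2) = 20.2637
Terminal payoffs V(N, i) = max(S_T - K, 0):
  V(2,0) = 2.224493; V(2,1) = 0.000000; V(2,2) = 0.000000
Backward induction: V(k, i) = exp(-r*dt) * [p * V(k+1, i) + (1-p) * V(k+1, i+1)]; then take max(V_cont, immediate exercise) for American.
  V(1,0) = exp(-r*dt) * [p*2.224493 + (1-p)*0.000000] = 1.219041; exercise = 0.000000; V(1,0) = max -> 1.219041
  V(1,1) = exp(-r*dt) * [p*0.000000 + (1-p)*0.000000] = 0.000000; exercise = 0.000000; V(1,1) = max -> 0.000000
  V(0,0) = exp(-r*dt) * [p*1.219041 + (1-p)*0.000000] = 0.668044; exercise = 0.000000; V(0,0) = max -> 0.668044


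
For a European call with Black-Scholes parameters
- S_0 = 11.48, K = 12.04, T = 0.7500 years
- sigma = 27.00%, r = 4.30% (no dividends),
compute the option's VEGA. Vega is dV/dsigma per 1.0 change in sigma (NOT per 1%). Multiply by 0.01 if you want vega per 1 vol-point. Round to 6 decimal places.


d1 = 0.0511466093; d2 = -0.1826802497
phi(d1) = 0.3984208099; exp(-qT) = 1.0000000000; exp(-rT) = 0.9682644857
Vega = S * exp(-qT) * phi(d1) * sqrt(T) = 11.4800 * 1.0000000000 * 0.3984208099 * 0.8660254038 = 3.961088

Answer: Vega = 3.961088


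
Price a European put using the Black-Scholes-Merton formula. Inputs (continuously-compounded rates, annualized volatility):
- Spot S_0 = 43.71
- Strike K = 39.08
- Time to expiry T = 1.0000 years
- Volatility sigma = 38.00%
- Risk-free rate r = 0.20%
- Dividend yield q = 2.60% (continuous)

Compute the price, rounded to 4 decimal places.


Answer: Price = 4.5162

Derivation:
d1 = (ln(S/K) + (r - q + 0.5*sigma^2) * T) / (sigma * sqrt(T)) = 0.42148969
d2 = d1 - sigma * sqrt(T) = 0.04148969
exp(-rT) = 0.99800200; exp(-qT) = 0.97433509
P = K * exp(-rT) * N(-d2) - S_0 * exp(-qT) * N(-d1)
N(-d1) = 0.33669877; N(-d2) = 0.48345276
P = 39.0800 * 0.99800200 * 0.48345276 - 43.7100 * 0.97433509 * 0.33669877 = 4.5162


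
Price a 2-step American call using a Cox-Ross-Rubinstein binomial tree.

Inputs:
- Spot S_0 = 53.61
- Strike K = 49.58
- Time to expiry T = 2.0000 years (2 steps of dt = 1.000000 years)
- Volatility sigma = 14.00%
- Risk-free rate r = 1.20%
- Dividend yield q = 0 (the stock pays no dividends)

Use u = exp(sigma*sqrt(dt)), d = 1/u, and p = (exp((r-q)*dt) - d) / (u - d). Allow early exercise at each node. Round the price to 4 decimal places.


Answer: Price = V(0,0) = 7.3471

Derivation:
dt = T/N = 1.000000
u = exp(sigma*sqrt(dt)) = 1.150274; d = 1/u = 0.869358
p = (exp((r-q)*dt) - d) / (u - d) = 0.508032
Discount per step: exp(-r*dt) = 0.988072
Stock lattice S(k, i) with i counting down-moves:
  k=0: S(0,0) = 53.6100
  k=1: S(1,0) = 61.6662; S(1,1) = 46.6063
  k=2: S(2,0) = 70.9330; S(2,1) = 53.6100; S(2,2) = 40.5176
Terminal payoffs V(N, i) = max(S_T - K, 0):
  V(2,0) = 21.352989; V(2,1) = 4.030000; V(2,2) = 0.000000
Backward induction: V(k, i) = exp(-r*dt) * [p * V(k+1, i) + (1-p) * V(k+1, i+1)]; then take max(V_cont, immediate exercise) for American.
  V(1,0) = exp(-r*dt) * [p*21.352989 + (1-p)*4.030000] = 12.677583; exercise = 12.086178; V(1,0) = max -> 12.677583
  V(1,1) = exp(-r*dt) * [p*4.030000 + (1-p)*0.000000] = 2.022947; exercise = 0.000000; V(1,1) = max -> 2.022947
  V(0,0) = exp(-r*dt) * [p*12.677583 + (1-p)*2.022947] = 7.347144; exercise = 4.030000; V(0,0) = max -> 7.347144


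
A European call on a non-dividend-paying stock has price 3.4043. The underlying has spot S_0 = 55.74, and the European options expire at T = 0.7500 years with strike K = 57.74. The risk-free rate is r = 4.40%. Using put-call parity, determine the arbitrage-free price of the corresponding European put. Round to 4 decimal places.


Answer: Put price = 3.5300

Derivation:
Put-call parity: C - P = S_0 * exp(-qT) - K * exp(-rT).
S_0 * exp(-qT) = 55.7400 * 1.00000000 = 55.74000000
K * exp(-rT) = 57.7400 * 0.96753856 = 55.86567643
P = C - S*exp(-qT) + K*exp(-rT)
P = 3.4043 - 55.74000000 + 55.86567643 = 3.5300


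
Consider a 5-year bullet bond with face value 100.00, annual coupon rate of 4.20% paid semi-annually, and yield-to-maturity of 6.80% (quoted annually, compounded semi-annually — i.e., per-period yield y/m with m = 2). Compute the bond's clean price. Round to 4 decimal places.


Answer: Price = 89.1337

Derivation:
Coupon per period c = face * coupon_rate / m = 2.100000
Periods per year m = 2; per-period yield y/m = 0.034000
Number of cashflows N = 10
Cashflows (t years, CF_t, discount factor 1/(1+y/m)^(m*t), PV):
  t = 0.5000: CF_t = 2.100000, DF = 0.967118, PV = 2.030948
  t = 1.0000: CF_t = 2.100000, DF = 0.935317, PV = 1.964166
  t = 1.5000: CF_t = 2.100000, DF = 0.904562, PV = 1.899580
  t = 2.0000: CF_t = 2.100000, DF = 0.874818, PV = 1.837118
  t = 2.5000: CF_t = 2.100000, DF = 0.846052, PV = 1.776710
  t = 3.0000: CF_t = 2.100000, DF = 0.818233, PV = 1.718288
  t = 3.5000: CF_t = 2.100000, DF = 0.791327, PV = 1.661788
  t = 4.0000: CF_t = 2.100000, DF = 0.765307, PV = 1.607145
  t = 4.5000: CF_t = 2.100000, DF = 0.740142, PV = 1.554299
  t = 5.0000: CF_t = 102.100000, DF = 0.715805, PV = 73.083671
Price P = sum_t PV_t = 89.133713


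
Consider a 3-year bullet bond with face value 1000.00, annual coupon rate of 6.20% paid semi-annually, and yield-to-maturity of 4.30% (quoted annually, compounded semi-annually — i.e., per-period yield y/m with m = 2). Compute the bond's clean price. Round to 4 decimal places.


Answer: Price = 1052.9453

Derivation:
Coupon per period c = face * coupon_rate / m = 31.000000
Periods per year m = 2; per-period yield y/m = 0.021500
Number of cashflows N = 6
Cashflows (t years, CF_t, discount factor 1/(1+y/m)^(m*t), PV):
  t = 0.5000: CF_t = 31.000000, DF = 0.978953, PV = 30.347528
  t = 1.0000: CF_t = 31.000000, DF = 0.958348, PV = 29.708789
  t = 1.5000: CF_t = 31.000000, DF = 0.938177, PV = 29.083494
  t = 2.0000: CF_t = 31.000000, DF = 0.918431, PV = 28.471360
  t = 2.5000: CF_t = 31.000000, DF = 0.899100, PV = 27.872109
  t = 3.0000: CF_t = 1031.000000, DF = 0.880177, PV = 907.461982
Price P = sum_t PV_t = 1052.945263


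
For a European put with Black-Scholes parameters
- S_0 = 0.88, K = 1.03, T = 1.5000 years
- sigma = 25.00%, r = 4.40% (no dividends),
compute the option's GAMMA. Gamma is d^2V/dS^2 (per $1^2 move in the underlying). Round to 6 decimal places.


d1 = -0.1453924806; d2 = -0.4515786985
phi(d1) = 0.3947478707; exp(-qT) = 1.0000000000; exp(-rT) = 0.9361308643
Gamma = exp(-qT) * phi(d1) / (S * sigma * sqrt(T)) = 1.0000000000 * 0.3947478707 / (0.8800 * 0.2500 * 1.2247448714) = 1.465047

Answer: Gamma = 1.465047


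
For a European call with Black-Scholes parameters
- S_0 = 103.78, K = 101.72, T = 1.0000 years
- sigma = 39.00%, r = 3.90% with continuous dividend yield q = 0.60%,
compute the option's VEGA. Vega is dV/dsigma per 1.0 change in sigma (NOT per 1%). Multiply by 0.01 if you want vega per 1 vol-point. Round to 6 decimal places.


d1 = 0.3310239318; d2 = -0.0589760682
phi(d1) = 0.3776728422; exp(-qT) = 0.9940179641; exp(-rT) = 0.9617507091
Vega = S * exp(-qT) * phi(d1) * sqrt(T) = 103.7800 * 0.9940179641 * 0.3776728422 * 1.0000000000 = 38.960422

Answer: Vega = 38.960422


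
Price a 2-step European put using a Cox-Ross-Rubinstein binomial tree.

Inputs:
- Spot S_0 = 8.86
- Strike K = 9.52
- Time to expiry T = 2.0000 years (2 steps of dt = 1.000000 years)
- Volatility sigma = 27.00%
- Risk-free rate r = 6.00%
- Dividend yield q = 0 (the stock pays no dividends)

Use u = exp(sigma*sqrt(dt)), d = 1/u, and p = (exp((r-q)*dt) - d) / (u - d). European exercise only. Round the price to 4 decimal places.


Answer: Price = V(0,0) = 1.0865

Derivation:
dt = T/N = 1.000000
u = exp(sigma*sqrt(dt)) = 1.309964; d = 1/u = 0.763379
p = (exp((r-q)*dt) - d) / (u - d) = 0.546040
Discount per step: exp(-r*dt) = 0.941765
Stock lattice S(k, i) with i counting down-moves:
  k=0: S(0,0) = 8.8600
  k=1: S(1,0) = 11.6063; S(1,1) = 6.7635
  k=2: S(2,0) = 15.2038; S(2,1) = 8.8600; S(2,2) = 5.1631
Terminal payoffs V(N, i) = max(K - S_T, 0):
  V(2,0) = 0.000000; V(2,1) = 0.660000; V(2,2) = 4.356850
Backward induction: V(k, i) = exp(-r*dt) * [p * V(k+1, i) + (1-p) * V(k+1, i+1)].
  V(1,0) = exp(-r*dt) * [p*0.000000 + (1-p)*0.660000] = 0.282166
  V(1,1) = exp(-r*dt) * [p*0.660000 + (1-p)*4.356850] = 2.202056
  V(0,0) = exp(-r*dt) * [p*0.282166 + (1-p)*2.202056] = 1.086532


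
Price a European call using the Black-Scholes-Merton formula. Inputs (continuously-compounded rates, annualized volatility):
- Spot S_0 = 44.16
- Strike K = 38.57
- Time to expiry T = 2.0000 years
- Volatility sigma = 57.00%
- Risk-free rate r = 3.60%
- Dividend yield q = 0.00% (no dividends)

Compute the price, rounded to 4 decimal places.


Answer: Price = 17.0549

Derivation:
d1 = (ln(S/K) + (r - q + 0.5*sigma^2) * T) / (sigma * sqrt(T)) = 0.66026980
d2 = d1 - sigma * sqrt(T) = -0.14583193
exp(-rT) = 0.93053090; exp(-qT) = 1.00000000
C = S_0 * exp(-qT) * N(d1) - K * exp(-rT) * N(d2)
N(d1) = 0.74545965; N(d2) = 0.44202703
C = 44.1600 * 1.00000000 * 0.74545965 - 38.5700 * 0.93053090 * 0.44202703 = 17.0549


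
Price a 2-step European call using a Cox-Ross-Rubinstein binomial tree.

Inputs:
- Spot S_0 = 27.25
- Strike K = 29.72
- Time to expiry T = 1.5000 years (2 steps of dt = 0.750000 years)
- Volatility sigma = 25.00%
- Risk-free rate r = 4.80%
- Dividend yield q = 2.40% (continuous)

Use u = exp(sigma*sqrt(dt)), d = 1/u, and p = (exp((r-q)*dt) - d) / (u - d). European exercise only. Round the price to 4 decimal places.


Answer: Price = V(0,0) = 2.7216

Derivation:
dt = T/N = 0.750000
u = exp(sigma*sqrt(dt)) = 1.241731; d = 1/u = 0.805327
p = (exp((r-q)*dt) - d) / (u - d) = 0.487704
Discount per step: exp(-r*dt) = 0.964640
Stock lattice S(k, i) with i counting down-moves:
  k=0: S(0,0) = 27.2500
  k=1: S(1,0) = 33.8372; S(1,1) = 21.9452
  k=2: S(2,0) = 42.0167; S(2,1) = 27.2500; S(2,2) = 17.6730
Terminal payoffs V(N, i) = max(S_T - K, 0):
  V(2,0) = 12.296661; V(2,1) = 0.000000; V(2,2) = 0.000000
Backward induction: V(k, i) = exp(-r*dt) * [p * V(k+1, i) + (1-p) * V(k+1, i+1)].
  V(1,0) = exp(-r*dt) * [p*12.296661 + (1-p)*0.000000] = 5.785068
  V(1,1) = exp(-r*dt) * [p*0.000000 + (1-p)*0.000000] = 0.000000
  V(0,0) = exp(-r*dt) * [p*5.785068 + (1-p)*0.000000] = 2.721634


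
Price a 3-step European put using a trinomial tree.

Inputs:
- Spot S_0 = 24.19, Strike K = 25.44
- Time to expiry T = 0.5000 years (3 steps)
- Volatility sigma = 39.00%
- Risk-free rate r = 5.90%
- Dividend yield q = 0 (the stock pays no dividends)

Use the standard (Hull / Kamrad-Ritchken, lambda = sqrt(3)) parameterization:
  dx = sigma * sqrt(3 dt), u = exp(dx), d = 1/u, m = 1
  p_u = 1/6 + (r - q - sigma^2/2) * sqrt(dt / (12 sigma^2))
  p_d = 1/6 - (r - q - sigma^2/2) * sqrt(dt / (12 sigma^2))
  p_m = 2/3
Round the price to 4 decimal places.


dt = T/N = 0.166667; dx = sigma*sqrt(3*dt) = 0.275772
u = exp(dx) = 1.317547; d = 1/u = 0.758986
p_u = 0.161514, p_m = 0.666667, p_d = 0.171819
Discount per step: exp(-r*dt) = 0.990215
Stock lattice S(k, j) with j the centered position index:
  k=0: S(0,+0) = 24.1900
  k=1: S(1,-1) = 18.3599; S(1,+0) = 24.1900; S(1,+1) = 31.8715
  k=2: S(2,-2) = 13.9349; S(2,-1) = 18.3599; S(2,+0) = 24.1900; S(2,+1) = 31.8715; S(2,+2) = 41.9921
  k=3: S(3,-3) = 10.5764; S(3,-2) = 13.9349; S(3,-1) = 18.3599; S(3,+0) = 24.1900; S(3,+1) = 31.8715; S(3,+2) = 41.9921; S(3,+3) = 55.3266
Terminal payoffs V(N, j) = max(K - S_T, 0):
  V(3,-3) = 14.863608; V(3,-2) = 11.505106; V(3,-1) = 7.080123; V(3,+0) = 1.250000; V(3,+1) = 0.000000; V(3,+2) = 0.000000; V(3,+3) = 0.000000
Backward induction: V(k, j) = exp(-r*dt) * [p_u * V(k+1, j+1) + p_m * V(k+1, j) + p_d * V(k+1, j-1)]
  V(2,-2) = exp(-r*dt) * [p_u*7.080123 + p_m*11.505106 + p_d*14.863608] = 11.256229
  V(2,-1) = exp(-r*dt) * [p_u*1.250000 + p_m*7.080123 + p_d*11.505106] = 6.831264
  V(2,+0) = exp(-r*dt) * [p_u*0.000000 + p_m*1.250000 + p_d*7.080123] = 2.029774
  V(2,+1) = exp(-r*dt) * [p_u*0.000000 + p_m*0.000000 + p_d*1.250000] = 0.212672
  V(2,+2) = exp(-r*dt) * [p_u*0.000000 + p_m*0.000000 + p_d*0.000000] = 0.000000
  V(1,-1) = exp(-r*dt) * [p_u*2.029774 + p_m*6.831264 + p_d*11.256229] = 6.749351
  V(1,+0) = exp(-r*dt) * [p_u*0.212672 + p_m*2.029774 + p_d*6.831264] = 2.536210
  V(1,+1) = exp(-r*dt) * [p_u*0.000000 + p_m*0.212672 + p_d*2.029774] = 0.485735
  V(0,+0) = exp(-r*dt) * [p_u*0.485735 + p_m*2.536210 + p_d*6.749351] = 2.900266

Answer: Price = V(0,0) = 2.9003


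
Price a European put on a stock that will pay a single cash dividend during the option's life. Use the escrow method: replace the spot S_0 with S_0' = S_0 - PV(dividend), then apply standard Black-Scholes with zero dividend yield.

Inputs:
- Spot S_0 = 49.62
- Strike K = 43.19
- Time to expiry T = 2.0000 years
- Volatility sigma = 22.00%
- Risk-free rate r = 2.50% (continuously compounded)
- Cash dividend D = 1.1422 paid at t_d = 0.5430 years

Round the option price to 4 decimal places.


PV(D) = D * exp(-r * t_d) = 1.1422 * 0.98651672 = 1.12679940
S_0' = S_0 - PV(D) = 49.6200 - 1.12679940 = 48.49320060
d1 = (ln(S_0'/K) + (r + sigma^2/2)*T) / (sigma*sqrt(T)) = 0.68851182
d2 = d1 - sigma*sqrt(T) = 0.37738484
exp(-rT) = 0.95122942
N(-d1) = 0.24556526; N(-d2) = 0.35294382
P = K * exp(-rT) * N(-d2) - S_0' * N(-d1) = 43.1900 * 0.95122942 * 0.35294382 - 48.49320060 * 0.24556526 = 2.5920

Answer: Price = 2.5920


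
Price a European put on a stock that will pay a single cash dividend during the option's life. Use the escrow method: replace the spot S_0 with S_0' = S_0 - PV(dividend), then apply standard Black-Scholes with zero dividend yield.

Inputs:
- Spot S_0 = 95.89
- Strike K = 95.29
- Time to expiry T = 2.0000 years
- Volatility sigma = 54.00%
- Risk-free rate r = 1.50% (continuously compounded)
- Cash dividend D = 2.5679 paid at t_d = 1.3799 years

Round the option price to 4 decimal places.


Answer: Price = 27.1890

Derivation:
PV(D) = D * exp(-r * t_d) = 2.5679 * 0.97951424 = 2.51529463
S_0' = S_0 - PV(D) = 95.8900 - 2.51529463 = 93.37470537
d1 = (ln(S_0'/K) + (r + sigma^2/2)*T) / (sigma*sqrt(T)) = 0.39453365
d2 = d1 - sigma*sqrt(T) = -0.36914167
exp(-rT) = 0.97044553
N(-d1) = 0.34659354; N(-d2) = 0.64398894
P = K * exp(-rT) * N(-d2) - S_0' * N(-d1) = 95.2900 * 0.97044553 * 0.64398894 - 93.37470537 * 0.34659354 = 27.1890


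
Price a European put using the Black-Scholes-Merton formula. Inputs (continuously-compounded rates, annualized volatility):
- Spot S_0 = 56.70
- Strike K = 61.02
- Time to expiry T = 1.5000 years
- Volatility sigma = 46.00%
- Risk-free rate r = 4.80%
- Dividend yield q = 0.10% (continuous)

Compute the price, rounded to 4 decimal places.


d1 = (ln(S/K) + (r - q + 0.5*sigma^2) * T) / (sigma * sqrt(T)) = 0.27649509
d2 = d1 - sigma * sqrt(T) = -0.28688756
exp(-rT) = 0.93053090; exp(-qT) = 0.99850112
P = K * exp(-rT) * N(-d2) - S_0 * exp(-qT) * N(-d1)
N(-d1) = 0.39108392; N(-d2) = 0.61290079
P = 61.0200 * 0.93053090 * 0.61290079 - 56.7000 * 0.99850112 * 0.39108392 = 12.6599

Answer: Price = 12.6599


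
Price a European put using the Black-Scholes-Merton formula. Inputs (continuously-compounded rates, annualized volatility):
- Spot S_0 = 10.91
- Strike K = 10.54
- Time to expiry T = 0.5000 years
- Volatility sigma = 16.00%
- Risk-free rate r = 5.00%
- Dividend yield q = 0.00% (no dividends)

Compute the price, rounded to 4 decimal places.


Answer: Price = 0.2274

Derivation:
d1 = (ln(S/K) + (r - q + 0.5*sigma^2) * T) / (sigma * sqrt(T)) = 0.58249916
d2 = d1 - sigma * sqrt(T) = 0.46936207
exp(-rT) = 0.97530991; exp(-qT) = 1.00000000
P = K * exp(-rT) * N(-d2) - S_0 * exp(-qT) * N(-d1)
N(-d1) = 0.28011525; N(-d2) = 0.31940543
P = 10.5400 * 0.97530991 * 0.31940543 - 10.9100 * 1.00000000 * 0.28011525 = 0.2274


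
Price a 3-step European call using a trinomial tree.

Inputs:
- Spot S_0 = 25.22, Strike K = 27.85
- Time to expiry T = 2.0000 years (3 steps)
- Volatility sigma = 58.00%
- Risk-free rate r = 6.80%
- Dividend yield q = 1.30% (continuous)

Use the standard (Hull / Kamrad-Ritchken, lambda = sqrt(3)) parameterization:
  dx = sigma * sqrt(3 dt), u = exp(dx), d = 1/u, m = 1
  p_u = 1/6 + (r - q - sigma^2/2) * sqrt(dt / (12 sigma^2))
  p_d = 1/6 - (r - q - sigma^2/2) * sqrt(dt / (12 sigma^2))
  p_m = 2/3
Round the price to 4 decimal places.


dt = T/N = 0.666667; dx = sigma*sqrt(3*dt) = 0.820244
u = exp(dx) = 2.271054; d = 1/u = 0.440324
p_u = 0.120664, p_m = 0.666667, p_d = 0.212669
Discount per step: exp(-r*dt) = 0.955679
Stock lattice S(k, j) with j the centered position index:
  k=0: S(0,+0) = 25.2200
  k=1: S(1,-1) = 11.1050; S(1,+0) = 25.2200; S(1,+1) = 57.2760
  k=2: S(2,-2) = 4.8898; S(2,-1) = 11.1050; S(2,+0) = 25.2200; S(2,+1) = 57.2760; S(2,+2) = 130.0768
  k=3: S(3,-3) = 2.1531; S(3,-2) = 4.8898; S(3,-1) = 11.1050; S(3,+0) = 25.2200; S(3,+1) = 57.2760; S(3,+2) = 130.0768; S(3,+3) = 295.4114
Terminal payoffs V(N, j) = max(S_T - K, 0):
  V(3,-3) = 0.000000; V(3,-2) = 0.000000; V(3,-1) = 0.000000; V(3,+0) = 0.000000; V(3,+1) = 29.425972; V(3,+2) = 102.226802; V(3,+3) = 267.561391
Backward induction: V(k, j) = exp(-r*dt) * [p_u * V(k+1, j+1) + p_m * V(k+1, j) + p_d * V(k+1, j-1)]
  V(2,-2) = exp(-r*dt) * [p_u*0.000000 + p_m*0.000000 + p_d*0.000000] = 0.000000
  V(2,-1) = exp(-r*dt) * [p_u*0.000000 + p_m*0.000000 + p_d*0.000000] = 0.000000
  V(2,+0) = exp(-r*dt) * [p_u*29.425972 + p_m*0.000000 + p_d*0.000000] = 3.393289
  V(2,+1) = exp(-r*dt) * [p_u*102.226802 + p_m*29.425972 + p_d*0.000000] = 30.536251
  V(2,+2) = exp(-r*dt) * [p_u*267.561391 + p_m*102.226802 + p_d*29.425972] = 101.965442
  V(1,-1) = exp(-r*dt) * [p_u*3.393289 + p_m*0.000000 + p_d*0.000000] = 0.391301
  V(1,+0) = exp(-r*dt) * [p_u*30.536251 + p_m*3.393289 + p_d*0.000000] = 5.683252
  V(1,+1) = exp(-r*dt) * [p_u*101.965442 + p_m*30.536251 + p_d*3.393289] = 31.903156
  V(0,+0) = exp(-r*dt) * [p_u*31.903156 + p_m*5.683252 + p_d*0.391301] = 7.379386

Answer: Price = V(0,0) = 7.3794


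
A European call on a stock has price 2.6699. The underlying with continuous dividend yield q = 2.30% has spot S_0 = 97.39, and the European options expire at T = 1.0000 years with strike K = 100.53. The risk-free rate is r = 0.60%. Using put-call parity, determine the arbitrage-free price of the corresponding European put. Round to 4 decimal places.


Put-call parity: C - P = S_0 * exp(-qT) - K * exp(-rT).
S_0 * exp(-qT) = 97.3900 * 0.97726248 = 95.17559329
K * exp(-rT) = 100.5300 * 0.99401796 = 99.92862593
P = C - S*exp(-qT) + K*exp(-rT)
P = 2.6699 - 95.17559329 + 99.92862593 = 7.4229

Answer: Put price = 7.4229


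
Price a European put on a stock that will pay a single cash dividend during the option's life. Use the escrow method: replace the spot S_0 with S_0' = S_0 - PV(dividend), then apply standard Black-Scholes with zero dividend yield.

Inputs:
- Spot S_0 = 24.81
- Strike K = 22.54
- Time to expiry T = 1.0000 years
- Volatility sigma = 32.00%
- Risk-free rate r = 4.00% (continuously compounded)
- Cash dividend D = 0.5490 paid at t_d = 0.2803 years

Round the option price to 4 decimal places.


PV(D) = D * exp(-r * t_d) = 0.5490 * 0.98885062 = 0.54287899
S_0' = S_0 - PV(D) = 24.8100 - 0.54287899 = 24.26712101
d1 = (ln(S_0'/K) + (r + sigma^2/2)*T) / (sigma*sqrt(T)) = 0.51572150
d2 = d1 - sigma*sqrt(T) = 0.19572150
exp(-rT) = 0.96078944
N(-d1) = 0.30302447; N(-d2) = 0.42241408
P = K * exp(-rT) * N(-d2) - S_0' * N(-d1) = 22.5400 * 0.96078944 * 0.42241408 - 24.26712101 * 0.30302447 = 1.7943

Answer: Price = 1.7943


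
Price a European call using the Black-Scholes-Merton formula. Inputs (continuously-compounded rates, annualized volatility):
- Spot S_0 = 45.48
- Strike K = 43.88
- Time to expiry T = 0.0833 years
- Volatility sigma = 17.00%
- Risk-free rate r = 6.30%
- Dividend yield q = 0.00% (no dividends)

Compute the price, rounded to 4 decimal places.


d1 = (ln(S/K) + (r - q + 0.5*sigma^2) * T) / (sigma * sqrt(T)) = 0.86142170
d2 = d1 - sigma * sqrt(T) = 0.81235674
exp(-rT) = 0.99476585; exp(-qT) = 1.00000000
C = S_0 * exp(-qT) * N(d1) - K * exp(-rT) * N(d2)
N(d1) = 0.80549708; N(d2) = 0.79170652
C = 45.4800 * 1.00000000 * 0.80549708 - 43.8800 * 0.99476585 * 0.79170652 = 2.0758

Answer: Price = 2.0758


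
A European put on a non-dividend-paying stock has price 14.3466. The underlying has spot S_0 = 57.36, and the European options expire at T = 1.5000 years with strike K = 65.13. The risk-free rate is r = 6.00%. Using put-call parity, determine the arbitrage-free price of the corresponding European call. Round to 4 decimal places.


Put-call parity: C - P = S_0 * exp(-qT) - K * exp(-rT).
S_0 * exp(-qT) = 57.3600 * 1.00000000 = 57.36000000
K * exp(-rT) = 65.1300 * 0.91393119 = 59.52433810
C = P + S*exp(-qT) - K*exp(-rT)
C = 14.3466 + 57.36000000 - 59.52433810 = 12.1823

Answer: Call price = 12.1823
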